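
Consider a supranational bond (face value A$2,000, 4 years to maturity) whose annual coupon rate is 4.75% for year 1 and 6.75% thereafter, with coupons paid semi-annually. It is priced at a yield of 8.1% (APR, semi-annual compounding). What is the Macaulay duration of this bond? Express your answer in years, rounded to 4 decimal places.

3.6163 years

Periodic yield y = 0.0405. Discount each cash flow and weight by its period:
  t   CF        PV=CF/(1+0.0405)^t    t·PV
  1        47.50        45.6511        45.6511
  2        47.50        43.8742        87.7484
  3        67.50        59.9208       179.7624
  4        67.50        57.5885       230.3538
  5        67.50        55.3469       276.7345
  6        67.50        53.1926       319.1556
  7        67.50        51.1222       357.8551
  8     2,067.50     1,504.9042    12,039.2333
  Σ                  1,871.6004    13,536.4943
Price P = Σ PV = 1,871.6004.
Macaulay duration = Σ(t·PV) / P = 13,536.4943 / 1,871.6004 = 7.23258 half-year periods.
In years: 7.23258 / 2 = 3.61629 years.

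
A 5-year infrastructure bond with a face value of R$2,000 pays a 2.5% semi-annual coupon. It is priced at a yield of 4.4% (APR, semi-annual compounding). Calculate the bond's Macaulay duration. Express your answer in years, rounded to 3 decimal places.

Periodic yield y = 0.022. Discount each cash flow and weight by its period:
  t   CF        PV=CF/(1+0.022)^t    t·PV
  1        25.00        24.4618        24.4618
  2        25.00        23.9353        47.8705
  3        25.00        23.4200        70.2601
  4        25.00        22.9159        91.6635
  5        25.00        22.4226       112.1129
  6        25.00        21.9399       131.6394
  7        25.00        21.4676       150.2733
  8        25.00        21.0055       168.0439
  9        25.00        20.5533       184.9799
  10    2,025.00     1,628.9812    16,289.8119
  Σ                  1,831.1031    17,271.1172
Price P = Σ PV = 1,831.1031.
Macaulay duration = Σ(t·PV) / P = 17,271.1172 / 1,831.1031 = 9.43208 half-year periods.
In years: 9.43208 / 2 = 4.71604 years.

4.716 years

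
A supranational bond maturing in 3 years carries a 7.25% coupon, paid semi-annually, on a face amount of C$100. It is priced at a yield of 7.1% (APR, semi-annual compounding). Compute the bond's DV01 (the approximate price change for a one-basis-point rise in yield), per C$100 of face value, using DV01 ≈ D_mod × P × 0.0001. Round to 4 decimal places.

Periodic yield y = 0.0355.
  t   CF        PV=CF/(1+0.0355)^t    t·PV
  1        3.625         3.5007         3.5007
  2        3.625         3.3807         6.7614
  3        3.625         3.2648         9.7944
  4        3.625         3.1529        12.6115
  5        3.625         3.0448        15.2240
  6      103.625        84.0551       504.3304
  Σ                    100.3990       552.2225
P = 100.3990; D_Mac = 5.50028 half-year periods = 2.75014 yrs; D_mod = 2.65586 yrs.
DV01 ≈ 2.65586 × 100.3990 × 0.0001 = 0.026665.

C$0.0267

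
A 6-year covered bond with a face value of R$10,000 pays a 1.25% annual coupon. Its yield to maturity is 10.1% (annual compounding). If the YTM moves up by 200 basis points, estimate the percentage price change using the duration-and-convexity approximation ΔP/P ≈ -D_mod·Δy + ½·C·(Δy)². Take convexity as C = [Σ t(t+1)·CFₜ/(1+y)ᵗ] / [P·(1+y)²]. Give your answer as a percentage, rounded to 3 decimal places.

-9.798%

With y = 0.101:
  t   CF        PV=CF/(1+0.101)^t    t·PV        t(t+1)·PV
  1       125.00       113.5332       113.5332         227.0663
  2       125.00       103.1182       206.2364         618.7093
  3       125.00        93.6587       280.9761       1,123.9042
  4       125.00        85.0669       340.2677       1,701.3385
  5       125.00        77.2633       386.3166       2,317.8999
  6    10,125.00     5,684.2231    34,105.3388     238,737.3718
  Σ                  6,156.8634    35,432.6688     244,726.2900
P = 6,156.8634; D_Mac = 5.75499 yrs; D_mod = 5.22705 yrs; C = 32.79038.
Duration effect: -5.22705 × (+0.02) = -0.104541
Convexity effect: 0.5 × 32.79038 × (0.02)² = +0.0065581
ΔP/P ≈ -0.104541 + 0.0065581 = -0.097983 = -9.7983%.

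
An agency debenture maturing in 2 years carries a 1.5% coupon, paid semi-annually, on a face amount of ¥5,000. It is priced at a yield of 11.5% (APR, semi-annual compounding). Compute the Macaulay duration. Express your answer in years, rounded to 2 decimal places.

Periodic yield y = 0.0575. Discount each cash flow and weight by its period:
  t   CF        PV=CF/(1+0.0575)^t    t·PV
  1        37.50        35.4610        35.4610
  2        37.50        33.5329        67.0657
  3        37.50        31.7096        95.1287
  4     5,037.50     4,028.0380    16,112.1519
  Σ                  4,128.7414    16,309.8072
Price P = Σ PV = 4,128.7414.
Macaulay duration = Σ(t·PV) / P = 16,309.8072 / 4,128.7414 = 3.95031 half-year periods.
In years: 3.95031 / 2 = 1.97515 years.

1.98 years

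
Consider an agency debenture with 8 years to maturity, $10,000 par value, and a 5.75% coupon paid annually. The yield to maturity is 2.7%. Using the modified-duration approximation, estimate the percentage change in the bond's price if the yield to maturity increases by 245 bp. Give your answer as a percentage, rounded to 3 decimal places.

-16.168%

Periodic yield y = 0.027. Modified duration first:
  t   CF        PV=CF/(1+0.027)^t    t·PV
  1       575.00       559.8832       559.8832
  2       575.00       545.1637     1,090.3275
  3       575.00       530.8313     1,592.4939
  4       575.00       516.8756     2,067.5026
  5       575.00       503.2869     2,516.4345
  6       575.00       490.0554     2,940.3324
  7       575.00       477.1718     3,340.2024
  8    10,575.00     8,545.0937    68,360.7493
  Σ                 12,168.3616    82,467.9257
P = 12,168.3616; D_Mac = 6.77724 yrs; D_mod = 6.77724/(1+0.027) = 6.59907 yrs.
ΔP/P ≈ -D_mod · Δy = -6.59907 × (+0.0245) = -0.161677 = -16.1677%.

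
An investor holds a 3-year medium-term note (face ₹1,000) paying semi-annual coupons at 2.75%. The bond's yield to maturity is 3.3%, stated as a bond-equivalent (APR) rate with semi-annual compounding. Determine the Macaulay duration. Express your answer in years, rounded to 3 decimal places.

Periodic yield y = 0.0165. Discount each cash flow and weight by its period:
  t   CF        PV=CF/(1+0.0165)^t    t·PV
  1        13.75        13.5268        13.5268
  2        13.75        13.3072        26.6145
  3        13.75        13.0912        39.2737
  4        13.75        12.8787        51.5149
  5        13.75        12.6697        63.3484
  6     1,013.75       918.9388     5,513.6326
  Σ                    984.4125     5,707.9109
Price P = Σ PV = 984.4125.
Macaulay duration = Σ(t·PV) / P = 5,707.9109 / 984.4125 = 5.79829 half-year periods.
In years: 5.79829 / 2 = 2.89915 years.

2.899 years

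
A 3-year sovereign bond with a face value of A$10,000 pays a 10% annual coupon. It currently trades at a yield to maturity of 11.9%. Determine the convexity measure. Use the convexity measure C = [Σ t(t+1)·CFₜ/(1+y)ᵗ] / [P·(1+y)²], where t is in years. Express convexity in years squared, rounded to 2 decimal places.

8.43

With y = 0.119:
  t   CF        PV=CF/(1+0.119)^t    t·PV        t(t+1)·PV
  1     1,000.00       893.6550       893.6550       1,787.3101
  2     1,000.00       798.6193     1,597.2387       4,791.7161
  3    11,000.00     7,850.5923    23,551.7770      94,207.1079
  Σ                  9,542.8667    26,042.6707     100,786.1341
P = 9,542.8667.
Convexity = Σ t(t+1)·PV / [P·(1+y)²] = 100,786.1341 / (9,542.8667 × 1.252161) = 8.43455.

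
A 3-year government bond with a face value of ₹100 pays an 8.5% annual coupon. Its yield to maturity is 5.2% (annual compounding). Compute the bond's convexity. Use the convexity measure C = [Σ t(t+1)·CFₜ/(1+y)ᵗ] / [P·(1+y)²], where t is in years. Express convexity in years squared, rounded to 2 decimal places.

9.79

With y = 0.052:
  t   CF        PV=CF/(1+0.052)^t    t·PV        t(t+1)·PV
  1         8.50         8.0798         8.0798          16.1597
  2         8.50         7.6805        15.3609          46.0828
  3       108.50        93.1928       279.5785       1,118.3140
  Σ                    108.9531       303.0193       1,180.5565
P = 108.9531.
Convexity = Σ t(t+1)·PV / [P·(1+y)²] = 1,180.5565 / (108.9531 × 1.106704) = 9.79074.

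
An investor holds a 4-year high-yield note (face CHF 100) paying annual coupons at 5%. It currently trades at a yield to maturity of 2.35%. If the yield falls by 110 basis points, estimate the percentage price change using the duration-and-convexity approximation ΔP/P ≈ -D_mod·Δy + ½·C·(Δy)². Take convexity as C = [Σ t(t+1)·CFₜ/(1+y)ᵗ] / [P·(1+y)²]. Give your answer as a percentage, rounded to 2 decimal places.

+4.12%

With y = 0.0235:
  t   CF        PV=CF/(1+0.0235)^t    t·PV        t(t+1)·PV
  1         5.00         4.8852         4.8852           9.7704
  2         5.00         4.7730         9.5461          28.6382
  3         5.00         4.6634        13.9903          55.9613
  4       105.00        95.6837       382.7348       1,913.6738
  Σ                    110.0054       411.1563       2,008.0437
P = 110.0054; D_Mac = 3.73760 yrs; D_mod = 3.65179 yrs; C = 17.42543.
Duration effect: -3.65179 × (-0.011) = +0.040170
Convexity effect: 0.5 × 17.42543 × (-0.011)² = +0.0010542
ΔP/P ≈ +0.040170 + 0.0010542 = +0.041224 = +4.1224%.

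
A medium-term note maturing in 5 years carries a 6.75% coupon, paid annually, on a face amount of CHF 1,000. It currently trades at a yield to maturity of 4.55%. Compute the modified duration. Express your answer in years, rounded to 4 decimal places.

4.2432 years

Periodic yield y = 0.0455. First find Macaulay duration:
  t   CF        PV=CF/(1+0.0455)^t    t·PV
  1        67.50        64.5624        64.5624
  2        67.50        61.7527       123.5053
  3        67.50        59.0652       177.1956
  4        67.50        56.4947       225.9788
  5     1,067.50       854.5701     4,272.8505
  Σ                  1,096.4451     4,864.0926
P = 1,096.4451; Macaulay duration = 4,864.0926 / 1,096.4451 = 4.43624 years.
Modified duration = D_Mac / (1 + y) = 4.43624 / 1.0455 = 4.24317 years.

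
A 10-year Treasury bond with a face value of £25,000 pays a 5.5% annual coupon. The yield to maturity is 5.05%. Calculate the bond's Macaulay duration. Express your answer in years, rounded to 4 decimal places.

7.9916 years

Periodic yield y = 0.0505. Discount each cash flow and weight by its year:
  t   CF        PV=CF/(1+0.0505)^t    t·PV
  1     1,375.00     1,308.9005     1,308.9005
  2     1,375.00     1,245.9786     2,491.9572
  3     1,375.00     1,186.0815     3,558.2445
  4     1,375.00     1,129.0638     4,516.2551
  5     1,375.00     1,074.7870     5,373.9351
  6     1,375.00     1,023.1195     6,138.7169
  7     1,375.00       973.9357     6,817.5501
  8     1,375.00       927.1164     7,416.9309
  9     1,375.00       882.5477     7,942.9293
  10   26,375.00    16,115.0590   161,150.5904
  Σ                 25,866.5897   206,716.0100
Price P = Σ PV = 25,866.5897.
Macaulay duration = Σ(t·PV) / P = 206,716.0100 / 25,866.5897 = 7.99162 years.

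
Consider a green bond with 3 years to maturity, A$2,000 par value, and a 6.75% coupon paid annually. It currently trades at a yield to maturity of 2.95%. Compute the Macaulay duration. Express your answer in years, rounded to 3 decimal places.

Periodic yield y = 0.0295. Discount each cash flow and weight by its year:
  t   CF        PV=CF/(1+0.0295)^t    t·PV
  1       135.00       131.1316       131.1316
  2       135.00       127.3741       254.7482
  3     2,135.00     1,956.6756     5,870.0268
  Σ                  2,215.1813     6,255.9065
Price P = Σ PV = 2,215.1813.
Macaulay duration = Σ(t·PV) / P = 6,255.9065 / 2,215.1813 = 2.82411 years.

2.824 years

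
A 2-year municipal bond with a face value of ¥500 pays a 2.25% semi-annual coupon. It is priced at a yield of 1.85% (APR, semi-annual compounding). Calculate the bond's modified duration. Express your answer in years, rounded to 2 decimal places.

1.95 years

Periodic yield y = 0.00925. First find Macaulay duration:
  t   CF        PV=CF/(1+0.00925)^t    t·PV
  1        5.625         5.5734         5.5734
  2        5.625         5.5224        11.0447
  3        5.625         5.4718        16.4153
  4      505.625       487.3416     1,949.3665
  Σ                    503.9092     1,982.3999
P = 503.9092; Macaulay duration = 1,982.3999 / 503.9092 = 3.93404 half-year periods = 1.96702 years.
Modified duration = D_Mac / (1 + y) = 1.96702 / 1.00925 = 1.94899 years.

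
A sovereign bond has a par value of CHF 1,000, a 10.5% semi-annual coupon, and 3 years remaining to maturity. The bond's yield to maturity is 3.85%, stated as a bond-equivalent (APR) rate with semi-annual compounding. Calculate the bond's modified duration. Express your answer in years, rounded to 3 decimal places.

Periodic yield y = 0.01925. First find Macaulay duration:
  t   CF        PV=CF/(1+0.01925)^t    t·PV
  1        52.50        51.5085        51.5085
  2        52.50        50.5357       101.0713
  3        52.50        49.5812       148.7436
  4        52.50        48.6448       194.5792
  5        52.50        47.7261       238.6304
  6     1,052.50       938.7237     5,632.3422
  Σ                  1,186.7199     6,366.8752
P = 1,186.7199; Macaulay duration = 6,366.8752 / 1,186.7199 = 5.36510 half-year periods = 2.68255 years.
Modified duration = D_Mac / (1 + y) = 2.68255 / 1.01925 = 2.63189 years.

2.632 years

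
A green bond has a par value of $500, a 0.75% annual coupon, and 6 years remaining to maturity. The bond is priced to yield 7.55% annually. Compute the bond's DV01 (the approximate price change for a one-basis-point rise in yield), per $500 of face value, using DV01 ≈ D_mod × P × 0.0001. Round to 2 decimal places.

$0.19

Periodic yield y = 0.0755.
  t   CF        PV=CF/(1+0.0755)^t    t·PV
  1         3.75         3.4868         3.4868
  2         3.75         3.2420         6.4840
  3         3.75         3.0144         9.0432
  4         3.75         2.8028        11.2111
  5         3.75         2.6060        13.0301
  6       503.75       325.5012     1,953.0071
  Σ                    340.6531     1,996.2623
P = 340.6531; D_Mac = 5.86010 yrs; D_mod = 5.44872 yrs.
DV01 ≈ 5.44872 × 340.6531 × 0.0001 = 0.185612.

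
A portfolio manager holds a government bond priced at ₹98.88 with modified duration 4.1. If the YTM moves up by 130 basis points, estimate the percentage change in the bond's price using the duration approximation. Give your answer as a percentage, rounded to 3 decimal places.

-5.330%

Duration approximation: ΔP/P ≈ -D_mod · Δy = -4.1 × (+0.013) = -0.053300.
As a percentage: -5.3300%.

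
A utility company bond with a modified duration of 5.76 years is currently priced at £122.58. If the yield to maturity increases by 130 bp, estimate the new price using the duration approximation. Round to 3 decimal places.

Duration approximation: ΔP/P ≈ -D_mod · Δy = -5.76 × (+0.013) = -0.074880.
New price ≈ 122.58 × (1 - 0.074880) = 113.4012096.

£113.401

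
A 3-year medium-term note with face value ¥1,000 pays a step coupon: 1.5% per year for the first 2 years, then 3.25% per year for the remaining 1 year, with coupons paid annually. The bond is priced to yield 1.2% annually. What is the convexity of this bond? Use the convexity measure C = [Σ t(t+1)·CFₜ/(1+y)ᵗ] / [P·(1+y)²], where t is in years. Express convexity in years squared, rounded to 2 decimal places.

11.49

With y = 0.012:
  t   CF        PV=CF/(1+0.012)^t    t·PV        t(t+1)·PV
  1        15.00        14.8221        14.8221          29.6443
  2        15.00        14.6464        29.2928          87.8783
  3     1,032.50       996.2046     2,988.6137      11,954.4547
  Σ                  1,025.6731     3,032.7286      12,071.9772
P = 1,025.6731.
Convexity = Σ t(t+1)·PV / [P·(1+y)²] = 12,071.9772 / (1,025.6731 × 1.024144) = 11.49234.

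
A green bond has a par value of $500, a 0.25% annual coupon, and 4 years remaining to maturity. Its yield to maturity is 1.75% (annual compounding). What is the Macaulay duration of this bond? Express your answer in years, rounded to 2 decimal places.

3.98 years

Periodic yield y = 0.0175. Discount each cash flow and weight by its year:
  t   CF        PV=CF/(1+0.0175)^t    t·PV
  1         1.25         1.2285         1.2285
  2         1.25         1.2074         2.4147
  3         1.25         1.1866         3.5598
  4       501.25       467.6455     1,870.5818
  Σ                    471.2679     1,877.7849
Price P = Σ PV = 471.2679.
Macaulay duration = Σ(t·PV) / P = 1,877.7849 / 471.2679 = 3.98454 years.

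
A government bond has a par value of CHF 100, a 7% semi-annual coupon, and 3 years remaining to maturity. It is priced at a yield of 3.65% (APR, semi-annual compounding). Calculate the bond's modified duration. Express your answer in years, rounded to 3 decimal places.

2.720 years

Periodic yield y = 0.01825. First find Macaulay duration:
  t   CF        PV=CF/(1+0.01825)^t    t·PV
  1         3.50         3.4373         3.4373
  2         3.50         3.3757         6.7513
  3         3.50         3.3152         9.9455
  4         3.50         3.2557        13.0230
  5         3.50         3.1974        15.9870
  6       103.50        92.8568       557.1410
  Σ                    109.4381       606.2850
P = 109.4381; Macaulay duration = 606.2850 / 109.4381 = 5.53998 half-year periods = 2.76999 years.
Modified duration = D_Mac / (1 + y) = 2.76999 / 1.01825 = 2.72035 years.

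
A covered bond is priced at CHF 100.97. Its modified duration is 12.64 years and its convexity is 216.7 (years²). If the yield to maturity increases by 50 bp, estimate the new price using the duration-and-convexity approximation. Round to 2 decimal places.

Duration effect: -D_mod·Δy = -12.64 × (+0.005) = -0.063200
Convexity effect: ½·C·(Δy)² = 0.5 × 216.7 × (0.005)² = +0.00270875
ΔP/P ≈ -0.063200 + 0.00270875 = -0.06049125
New price ≈ 100.97 × (1 - 0.06049125) = 94.8621984875.

CHF 94.86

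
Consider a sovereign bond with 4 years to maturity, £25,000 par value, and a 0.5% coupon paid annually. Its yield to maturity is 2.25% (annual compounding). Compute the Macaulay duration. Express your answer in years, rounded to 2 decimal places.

Periodic yield y = 0.0225. Discount each cash flow and weight by its year:
  t   CF        PV=CF/(1+0.0225)^t    t·PV
  1       125.00       122.2494       122.2494
  2       125.00       119.5593       239.1186
  3       125.00       116.9284       350.7852
  4    25,125.00    22,985.4390    91,941.7562
  Σ                 23,344.1762    92,653.9094
Price P = Σ PV = 23,344.1762.
Macaulay duration = Σ(t·PV) / P = 92,653.9094 / 23,344.1762 = 3.96904 years.

3.97 years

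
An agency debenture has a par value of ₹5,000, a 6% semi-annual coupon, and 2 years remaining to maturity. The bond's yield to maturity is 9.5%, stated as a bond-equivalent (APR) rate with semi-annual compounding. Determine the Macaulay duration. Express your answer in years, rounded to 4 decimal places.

1.9111 years

Periodic yield y = 0.0475. Discount each cash flow and weight by its period:
  t   CF        PV=CF/(1+0.0475)^t    t·PV
  1       150.00       143.1981       143.1981
  2       150.00       136.7046       273.4092
  3       150.00       130.5056       391.5168
  4     5,150.00     4,277.5107    17,110.0427
  Σ                  4,687.9190    17,918.1669
Price P = Σ PV = 4,687.9190.
Macaulay duration = Σ(t·PV) / P = 17,918.1669 / 4,687.9190 = 3.82220 half-year periods.
In years: 3.82220 / 2 = 1.91110 years.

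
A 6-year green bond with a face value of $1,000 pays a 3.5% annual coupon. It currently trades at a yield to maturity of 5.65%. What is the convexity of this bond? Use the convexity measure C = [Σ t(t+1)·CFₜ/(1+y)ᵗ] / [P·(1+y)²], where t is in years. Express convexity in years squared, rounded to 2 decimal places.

With y = 0.0565:
  t   CF        PV=CF/(1+0.0565)^t    t·PV        t(t+1)·PV
  1        35.00        33.1283        33.1283          66.2565
  2        35.00        31.3566        62.7132         188.1396
  3        35.00        29.6797        89.0391         356.1564
  4        35.00        28.0925       112.3699         561.8495
  5        35.00        26.5901       132.9507         797.7040
  6     1,035.00       744.2577     4,465.5463      31,258.8238
  Σ                    893.1049     4,895.7474      33,228.9299
P = 893.1049.
Convexity = Σ t(t+1)·PV / [P·(1+y)²] = 33,228.9299 / (893.1049 × 1.116192) = 33.33304.

33.33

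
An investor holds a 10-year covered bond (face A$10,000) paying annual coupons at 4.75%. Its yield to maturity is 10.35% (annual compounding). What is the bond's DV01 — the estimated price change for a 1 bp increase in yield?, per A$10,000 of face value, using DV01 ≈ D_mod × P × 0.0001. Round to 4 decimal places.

A$4.6093

Periodic yield y = 0.1035.
  t   CF        PV=CF/(1+0.1035)^t    t·PV
  1       475.00       430.4486       430.4486
  2       475.00       390.0757       780.1515
  3       475.00       353.4896     1,060.4687
  4       475.00       320.3349     1,281.3396
  5       475.00       290.2899     1,451.4495
  6       475.00       263.0629     1,578.3773
  7       475.00       238.3896     1,668.7270
  8       475.00       216.0304     1,728.2434
  9       475.00       195.7684     1,761.9155
  10   10,475.00     3,912.2866    39,122.8655
  Σ                  6,610.1765    50,863.9865
P = 6,610.1765; D_Mac = 7.69480 yrs; D_mod = 6.97309 yrs.
DV01 ≈ 6.97309 × 6,610.1765 × 0.0001 = 4.609333.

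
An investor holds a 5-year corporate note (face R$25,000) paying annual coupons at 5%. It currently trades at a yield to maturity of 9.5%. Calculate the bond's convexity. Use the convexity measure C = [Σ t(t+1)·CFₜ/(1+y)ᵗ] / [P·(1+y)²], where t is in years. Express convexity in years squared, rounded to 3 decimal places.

21.680

With y = 0.095:
  t   CF        PV=CF/(1+0.095)^t    t·PV        t(t+1)·PV
  1     1,250.00     1,141.5525     1,141.5525       2,283.1050
  2     1,250.00     1,042.5137     2,085.0274       6,255.0823
  3     1,250.00       952.0673     2,856.2019      11,424.8078
  4     1,250.00       869.4679     3,477.8715      17,389.3573
  5    26,250.00    16,674.7262    83,373.6311     500,241.7864
  Σ                 20,680.3276    92,934.2844     537,594.1388
P = 20,680.3276.
Convexity = Σ t(t+1)·PV / [P·(1+y)²] = 537,594.1388 / (20,680.3276 × 1.199025) = 21.68048.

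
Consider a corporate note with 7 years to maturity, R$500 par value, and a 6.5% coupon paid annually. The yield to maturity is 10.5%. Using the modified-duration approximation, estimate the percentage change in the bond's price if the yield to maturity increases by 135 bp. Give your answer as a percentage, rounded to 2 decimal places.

Periodic yield y = 0.105. Modified duration first:
  t   CF        PV=CF/(1+0.105)^t    t·PV
  1        32.50        29.4118        29.4118
  2        32.50        26.6170        53.2340
  3        32.50        24.0878        72.2633
  4        32.50        21.7989        87.1955
  5        32.50        19.7275        98.6375
  6        32.50        17.8529       107.1176
  7       532.50       264.7181     1,853.0268
  Σ                    404.2139     2,300.8865
P = 404.2139; D_Mac = 5.69225 yrs; D_mod = 5.69225/(1+0.105) = 5.15136 yrs.
ΔP/P ≈ -D_mod · Δy = -5.15136 × (+0.0135) = -0.069543 = -6.9543%.

-6.95%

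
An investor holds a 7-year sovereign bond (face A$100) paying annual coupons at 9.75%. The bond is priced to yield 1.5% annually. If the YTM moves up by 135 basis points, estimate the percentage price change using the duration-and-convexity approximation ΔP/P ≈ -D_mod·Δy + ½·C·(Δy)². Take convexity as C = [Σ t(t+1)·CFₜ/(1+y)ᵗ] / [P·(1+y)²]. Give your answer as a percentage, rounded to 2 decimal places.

With y = 0.015:
  t   CF        PV=CF/(1+0.015)^t    t·PV        t(t+1)·PV
  1         9.75         9.6059         9.6059          19.2118
  2         9.75         9.4640        18.9279          56.7837
  3         9.75         9.3241        27.9723         111.8891
  4         9.75         9.1863        36.7452         183.7259
  5         9.75         9.0505        45.2527         271.5161
  6         9.75         8.9168        53.5007         374.5050
  7       109.75        98.8877       692.2138       5,537.7107
  Σ                    154.4353       884.2185       6,555.3424
P = 154.4353; D_Mac = 5.72550 yrs; D_mod = 5.64088 yrs; C = 41.20186.
Duration effect: -5.64088 × (+0.0135) = -0.076152
Convexity effect: 0.5 × 41.20186 × (0.0135)² = +0.0037545
ΔP/P ≈ -0.076152 + 0.0037545 = -0.072397 = -7.2397%.

-7.24%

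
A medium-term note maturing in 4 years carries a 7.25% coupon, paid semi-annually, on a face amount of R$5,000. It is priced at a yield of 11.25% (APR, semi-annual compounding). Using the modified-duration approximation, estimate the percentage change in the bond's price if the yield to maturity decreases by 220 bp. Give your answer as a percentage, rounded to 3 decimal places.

Periodic yield y = 0.05625. Modified duration first:
  t   CF        PV=CF/(1+0.05625)^t    t·PV
  1       181.25       171.5976       171.5976
  2       181.25       162.4593       324.9186
  3       181.25       153.8076       461.4229
  4       181.25       145.6167       582.4667
  5       181.25       137.8619       689.3097
  6       181.25       130.5202       783.1211
  7       181.25       123.5694       864.9858
  8     5,181.25     3,344.2657    26,754.1255
  Σ                  4,369.6985    30,631.9480
P = 4,369.6985; D_Mac = 7.01008 half-year periods = 3.50504 yrs; D_mod = 3.50504/(1+0.05625) = 3.31838 yrs.
ΔP/P ≈ -D_mod · Δy = -3.31838 × (-0.022) = +0.073004 = +7.3004%.

+7.300%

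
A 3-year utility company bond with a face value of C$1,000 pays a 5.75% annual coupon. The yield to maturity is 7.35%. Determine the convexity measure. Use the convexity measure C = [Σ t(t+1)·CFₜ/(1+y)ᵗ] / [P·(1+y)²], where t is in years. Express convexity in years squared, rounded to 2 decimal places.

With y = 0.0735:
  t   CF        PV=CF/(1+0.0735)^t    t·PV        t(t+1)·PV
  1        57.50        53.5631        53.5631         107.1262
  2        57.50        49.8958        99.7915         299.3746
  3     1,057.50       854.8191     2,564.4574      10,257.8295
  Σ                    958.2780     2,717.8120      10,664.3303
P = 958.2780.
Convexity = Σ t(t+1)·PV / [P·(1+y)²] = 10,664.3303 / (958.2780 × 1.152402) = 9.65691.

9.66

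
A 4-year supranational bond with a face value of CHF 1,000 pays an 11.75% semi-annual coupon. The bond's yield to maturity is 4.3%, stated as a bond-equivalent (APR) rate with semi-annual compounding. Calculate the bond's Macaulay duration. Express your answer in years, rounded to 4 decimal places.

Periodic yield y = 0.0215. Discount each cash flow and weight by its period:
  t   CF        PV=CF/(1+0.0215)^t    t·PV
  1        58.75        57.5135        57.5135
  2        58.75        56.3029       112.6059
  3        58.75        55.1179       165.3537
  4        58.75        53.9578       215.8313
  5        58.75        52.8221       264.1107
  6        58.75        51.7104       310.2622
  7        58.75        50.6220       354.3540
  8     1,058.75       893.0720     7,144.5757
  Σ                  1,271.1186     8,624.6070
Price P = Σ PV = 1,271.1186.
Macaulay duration = Σ(t·PV) / P = 8,624.6070 / 1,271.1186 = 6.78505 half-year periods.
In years: 6.78505 / 2 = 3.39253 years.

3.3925 years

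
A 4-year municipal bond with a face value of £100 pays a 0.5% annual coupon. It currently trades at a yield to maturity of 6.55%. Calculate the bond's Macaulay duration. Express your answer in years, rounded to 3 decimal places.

Periodic yield y = 0.0655. Discount each cash flow and weight by its year:
  t   CF        PV=CF/(1+0.0655)^t    t·PV
  1         0.50         0.4693         0.4693
  2         0.50         0.4404         0.8808
  3         0.50         0.4133         1.2400
  4       100.50        77.9744       311.8977
  Σ                     79.2975       314.4879
Price P = Σ PV = 79.2975.
Macaulay duration = Σ(t·PV) / P = 314.4879 / 79.2975 = 3.96593 years.

3.966 years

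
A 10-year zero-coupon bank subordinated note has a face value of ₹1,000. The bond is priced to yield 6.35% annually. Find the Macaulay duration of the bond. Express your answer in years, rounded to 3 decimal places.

10.000 years

A zero-coupon bond has a single cash flow at maturity, so its Macaulay duration equals its maturity: 10 years.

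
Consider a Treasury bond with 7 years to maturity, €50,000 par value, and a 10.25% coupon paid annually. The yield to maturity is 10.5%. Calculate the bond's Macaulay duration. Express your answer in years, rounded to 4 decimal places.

5.3126 years

Periodic yield y = 0.105. Discount each cash flow and weight by its year:
  t   CF        PV=CF/(1+0.105)^t    t·PV
  1     5,125.00     4,638.0090     4,638.0090
  2     5,125.00     4,197.2933     8,394.5865
  3     5,125.00     3,798.4554    11,395.3663
  4     5,125.00     3,437.5162    13,750.0649
  5     5,125.00     3,110.8744    15,554.3721
  6     5,125.00     2,815.2710    16,891.6258
  7    55,125.00    27,403.9178   191,827.4247
  Σ                 49,401.3372   262,451.4494
Price P = Σ PV = 49,401.3372.
Macaulay duration = Σ(t·PV) / P = 262,451.4494 / 49,401.3372 = 5.31264 years.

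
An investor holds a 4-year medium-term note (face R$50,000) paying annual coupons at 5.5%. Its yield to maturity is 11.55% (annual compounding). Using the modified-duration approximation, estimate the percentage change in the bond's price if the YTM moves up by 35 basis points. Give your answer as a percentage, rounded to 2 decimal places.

-1.15%

Periodic yield y = 0.1155. Modified duration first:
  t   CF        PV=CF/(1+0.1155)^t    t·PV
  1     2,750.00     2,465.2622     2,465.2622
  2     2,750.00     2,210.0065     4,420.0129
  3     2,750.00     1,981.1802     5,943.5405
  4    52,750.00    34,067.8060   136,271.2240
  Σ                 40,724.2548   149,100.0396
P = 40,724.2548; D_Mac = 3.66121 yrs; D_mod = 3.66121/(1+0.1155) = 3.28212 yrs.
ΔP/P ≈ -D_mod · Δy = -3.28212 × (+0.0035) = -0.011487 = -1.1487%.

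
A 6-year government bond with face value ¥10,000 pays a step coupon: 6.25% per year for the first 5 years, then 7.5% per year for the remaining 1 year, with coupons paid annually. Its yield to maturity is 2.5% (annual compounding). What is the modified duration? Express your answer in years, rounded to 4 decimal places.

Periodic yield y = 0.025. First find Macaulay duration:
  t   CF        PV=CF/(1+0.025)^t    t·PV
  1       625.00       609.7561       609.7561
  2       625.00       594.8840     1,189.7680
  3       625.00       580.3746     1,741.1239
  4       625.00       566.2192     2,264.8766
  5       625.00       552.4089     2,762.0446
  6    10,750.00     9,269.6913    55,618.1479
  Σ                 12,173.3341    64,185.7171
P = 12,173.3341; Macaulay duration = 64,185.7171 / 12,173.3341 = 5.27265 years.
Modified duration = D_Mac / (1 + y) = 5.27265 / 1.025 = 5.14405 years.

5.1440 years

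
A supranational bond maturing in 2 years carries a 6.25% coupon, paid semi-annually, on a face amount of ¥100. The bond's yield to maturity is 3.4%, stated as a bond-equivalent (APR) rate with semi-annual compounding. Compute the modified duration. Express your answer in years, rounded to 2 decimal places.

1.88 years

Periodic yield y = 0.017. First find Macaulay duration:
  t   CF        PV=CF/(1+0.017)^t    t·PV
  1        3.125         3.0728         3.0728
  2        3.125         3.0214         6.0428
  3        3.125         2.9709         8.9127
  4      103.125        96.4007       385.6028
  Σ                    105.4657       403.6310
P = 105.4657; Macaulay duration = 403.6310 / 105.4657 = 3.82713 half-year periods = 1.91356 years.
Modified duration = D_Mac / (1 + y) = 1.91356 / 1.017 = 1.88158 years.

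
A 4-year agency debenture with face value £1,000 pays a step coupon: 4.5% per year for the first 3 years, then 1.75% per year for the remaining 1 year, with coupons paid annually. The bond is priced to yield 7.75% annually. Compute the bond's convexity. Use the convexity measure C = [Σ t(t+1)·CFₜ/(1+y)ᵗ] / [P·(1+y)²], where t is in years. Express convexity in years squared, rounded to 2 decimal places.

With y = 0.0775:
  t   CF        PV=CF/(1+0.0775)^t    t·PV        t(t+1)·PV
  1        45.00        41.7633        41.7633          83.5267
  2        45.00        38.7595        77.5190         232.5569
  3        45.00        35.9717       107.9150         431.6601
  4     1,017.50       754.8581     3,019.4323      15,097.1614
  Σ                    871.3526     3,246.6296      15,844.9051
P = 871.3526.
Convexity = Σ t(t+1)·PV / [P·(1+y)²] = 15,844.9051 / (871.3526 × 1.161006) = 15.66250.

15.66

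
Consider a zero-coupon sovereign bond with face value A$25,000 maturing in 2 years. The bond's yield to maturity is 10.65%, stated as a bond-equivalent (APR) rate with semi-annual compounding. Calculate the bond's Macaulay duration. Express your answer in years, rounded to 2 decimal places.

A zero-coupon bond has a single cash flow at maturity, so its Macaulay duration equals its maturity: 2 years.
(Equivalently: 4 semi-annual periods ÷ 2 = 2 years.)

2.00 years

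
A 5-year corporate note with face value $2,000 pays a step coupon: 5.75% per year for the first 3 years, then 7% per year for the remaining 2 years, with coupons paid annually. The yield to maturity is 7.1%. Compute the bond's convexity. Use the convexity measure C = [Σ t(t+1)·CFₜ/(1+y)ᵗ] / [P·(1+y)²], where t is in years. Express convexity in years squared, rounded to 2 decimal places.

With y = 0.071:
  t   CF        PV=CF/(1+0.071)^t    t·PV        t(t+1)·PV
  1       115.00       107.3763       107.3763         214.7526
  2       115.00       100.2580       200.5159         601.5478
  3       115.00        93.6115       280.8346       1,123.3386
  4       140.00       106.4070       425.6280       2,128.1398
  5     2,140.00     1,518.6805     7,593.4025      45,560.4153
  Σ                  1,926.3333     8,607.7574      49,628.1940
P = 1,926.3333.
Convexity = Σ t(t+1)·PV / [P·(1+y)²] = 49,628.1940 / (1,926.3333 × 1.147041) = 22.46043.

22.46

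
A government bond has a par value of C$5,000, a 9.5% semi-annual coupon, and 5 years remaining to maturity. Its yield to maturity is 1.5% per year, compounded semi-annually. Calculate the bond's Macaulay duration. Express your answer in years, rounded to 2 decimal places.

4.25 years

Periodic yield y = 0.0075. Discount each cash flow and weight by its period:
  t   CF        PV=CF/(1+0.0075)^t    t·PV
  1       237.50       235.7320       235.7320
  2       237.50       233.9772       467.9544
  3       237.50       232.2354       696.7062
  4       237.50       230.5066       922.0265
  5       237.50       228.7907     1,143.9534
  6       237.50       227.0875     1,362.5252
  7       237.50       225.3971     1,577.7794
  8       237.50       223.7192     1,789.7533
  9       237.50       222.0538     1,998.4838
  10    5,237.50     4,860.4165    48,604.1651
  Σ                  6,919.9159    58,799.0792
Price P = Σ PV = 6,919.9159.
Macaulay duration = Σ(t·PV) / P = 58,799.0792 / 6,919.9159 = 8.49708 half-year periods.
In years: 8.49708 / 2 = 4.24854 years.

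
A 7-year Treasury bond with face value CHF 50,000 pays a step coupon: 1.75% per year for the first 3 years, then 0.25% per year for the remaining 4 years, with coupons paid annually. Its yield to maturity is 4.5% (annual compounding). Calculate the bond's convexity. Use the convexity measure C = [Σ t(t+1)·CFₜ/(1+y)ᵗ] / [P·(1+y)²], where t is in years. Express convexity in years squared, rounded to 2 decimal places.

With y = 0.045:
  t   CF        PV=CF/(1+0.045)^t    t·PV        t(t+1)·PV
  1       875.00       837.3206       837.3206       1,674.6411
  2       875.00       801.2637     1,602.5274       4,807.5822
  3       875.00       766.7595     2,300.2786       9,201.1143
  4       125.00       104.8202       419.2807       2,096.4034
  5       125.00       100.3064       501.5319       3,009.1914
  6       125.00        95.9870       575.9218       4,031.4526
  7    50,125.00    36,833.2764   257,832.9351   2,062,663.4807
  Σ                 39,539.7338   264,069.7960   2,087,483.8659
P = 39,539.7338.
Convexity = Σ t(t+1)·PV / [P·(1+y)²] = 2,087,483.8659 / (39,539.7338 × 1.092025) = 48.34558.

48.35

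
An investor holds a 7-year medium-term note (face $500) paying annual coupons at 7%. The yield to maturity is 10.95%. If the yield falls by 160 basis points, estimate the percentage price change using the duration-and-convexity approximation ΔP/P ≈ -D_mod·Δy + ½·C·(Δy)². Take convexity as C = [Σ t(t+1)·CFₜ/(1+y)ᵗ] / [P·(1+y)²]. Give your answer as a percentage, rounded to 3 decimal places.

With y = 0.1095:
  t   CF        PV=CF/(1+0.1095)^t    t·PV        t(t+1)·PV
  1        35.00        31.5457        31.5457          63.0915
  2        35.00        28.4324        56.8648         170.5944
  3        35.00        25.6263        76.8789         307.5158
  4        35.00        23.0972        92.3887         461.9435
  5        35.00        20.8176       104.0882         624.5292
  6        35.00        18.7631       112.5785         788.0495
  7       535.00       258.5012     1,809.5087      14,476.0696
  Σ                    406.7836     2,283.8536      16,891.7934
P = 406.7836; D_Mac = 5.61442 yrs; D_mod = 5.06031 yrs; C = 33.73321.
Duration effect: -5.06031 × (-0.016) = +0.080965
Convexity effect: 0.5 × 33.73321 × (-0.016)² = +0.0043179
ΔP/P ≈ +0.080965 + 0.0043179 = +0.085283 = +8.5283%.

+8.528%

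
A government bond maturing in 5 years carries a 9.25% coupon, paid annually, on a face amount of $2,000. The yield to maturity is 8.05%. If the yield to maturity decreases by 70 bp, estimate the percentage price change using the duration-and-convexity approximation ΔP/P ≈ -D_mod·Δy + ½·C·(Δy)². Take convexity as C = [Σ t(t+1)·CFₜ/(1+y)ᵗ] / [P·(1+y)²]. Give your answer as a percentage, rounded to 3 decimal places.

With y = 0.0805:
  t   CF        PV=CF/(1+0.0805)^t    t·PV        t(t+1)·PV
  1       185.00       171.2170       171.2170         342.4341
  2       185.00       158.4609       316.9218         950.7655
  3       185.00       146.6552       439.9655       1,759.8622
  4       185.00       135.7290       542.9160       2,714.5800
  5     2,185.00     1,483.6368     7,418.1838      44,509.1028
  Σ                  2,095.6989     8,889.2042      50,276.7446
P = 2,095.6989; D_Mac = 4.24164 yrs; D_mod = 3.92563 yrs; C = 20.54891.
Duration effect: -3.92563 × (-0.007) = +0.027479
Convexity effect: 0.5 × 20.54891 × (-0.007)² = +0.0005034
ΔP/P ≈ +0.027479 + 0.0005034 = +0.027983 = +2.7983%.

+2.798%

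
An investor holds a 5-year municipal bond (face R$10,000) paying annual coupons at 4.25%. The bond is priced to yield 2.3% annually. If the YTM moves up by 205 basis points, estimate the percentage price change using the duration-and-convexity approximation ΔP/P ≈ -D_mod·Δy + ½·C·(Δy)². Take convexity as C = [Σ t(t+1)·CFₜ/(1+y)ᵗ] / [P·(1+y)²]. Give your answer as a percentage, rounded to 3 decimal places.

-8.731%

With y = 0.023:
  t   CF        PV=CF/(1+0.023)^t    t·PV        t(t+1)·PV
  1       425.00       415.4448       415.4448         830.8895
  2       425.00       406.1044       812.2087       2,436.6262
  3       425.00       396.9740     1,190.9219       4,763.6876
  4       425.00       388.0488     1,552.1954       7,760.9769
  5    10,425.00     9,304.6040    46,523.0201     279,138.1204
  Σ                 10,911.1760    50,493.7909     294,930.3007
P = 10,911.1760; D_Mac = 4.62771 yrs; D_mod = 4.52367 yrs; C = 25.82834.
Duration effect: -4.52367 × (+0.0205) = -0.092735
Convexity effect: 0.5 × 25.82834 × (0.0205)² = +0.0054272
ΔP/P ≈ -0.092735 + 0.0054272 = -0.087308 = -8.7308%.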